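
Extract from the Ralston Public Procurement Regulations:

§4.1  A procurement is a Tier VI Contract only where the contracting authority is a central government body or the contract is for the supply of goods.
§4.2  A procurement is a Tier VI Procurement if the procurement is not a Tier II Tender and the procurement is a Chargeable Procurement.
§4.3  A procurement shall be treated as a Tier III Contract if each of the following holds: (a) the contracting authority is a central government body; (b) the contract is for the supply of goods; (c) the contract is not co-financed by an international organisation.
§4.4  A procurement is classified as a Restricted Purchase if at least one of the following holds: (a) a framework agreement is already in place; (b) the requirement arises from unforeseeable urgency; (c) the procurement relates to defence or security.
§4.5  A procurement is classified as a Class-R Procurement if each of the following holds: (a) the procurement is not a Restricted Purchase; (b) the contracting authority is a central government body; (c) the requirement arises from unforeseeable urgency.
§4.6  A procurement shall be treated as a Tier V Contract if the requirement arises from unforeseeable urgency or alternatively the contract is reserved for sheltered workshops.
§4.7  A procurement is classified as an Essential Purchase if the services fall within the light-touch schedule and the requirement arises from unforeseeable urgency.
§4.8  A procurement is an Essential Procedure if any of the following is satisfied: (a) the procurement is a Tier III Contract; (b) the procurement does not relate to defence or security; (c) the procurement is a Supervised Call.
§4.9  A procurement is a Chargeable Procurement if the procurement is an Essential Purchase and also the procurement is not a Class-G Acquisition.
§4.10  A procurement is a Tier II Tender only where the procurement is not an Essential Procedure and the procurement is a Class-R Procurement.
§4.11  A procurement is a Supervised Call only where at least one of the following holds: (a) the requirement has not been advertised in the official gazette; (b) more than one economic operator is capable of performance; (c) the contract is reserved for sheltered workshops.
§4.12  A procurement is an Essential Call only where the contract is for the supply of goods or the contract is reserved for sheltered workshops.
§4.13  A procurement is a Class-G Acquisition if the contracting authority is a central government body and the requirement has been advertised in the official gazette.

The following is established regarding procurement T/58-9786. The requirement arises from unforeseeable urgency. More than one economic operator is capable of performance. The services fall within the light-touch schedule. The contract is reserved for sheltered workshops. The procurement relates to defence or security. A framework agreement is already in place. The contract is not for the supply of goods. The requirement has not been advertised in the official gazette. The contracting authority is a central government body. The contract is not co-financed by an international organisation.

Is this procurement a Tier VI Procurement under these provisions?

Under §4.3: the contracting authority is a central government body? yes; and the contract is for the supply of goods? no; and the contract is not co-financed by an international organisation? yes. So the procurement is not a Tier III Contract.
Under §4.11: the requirement has not been advertised in the official gazette? yes; or more than one economic operator is capable of performance? yes; or the contract is reserved for sheltered workshops? yes. So the procurement is a Supervised Call.
Under §4.8: Tier III Contract (§4.3)? no; or the procurement does not relate to defence or security? no; or Supervised Call (§4.11)? yes. So the procurement is an Essential Procedure.
Under §4.4: a framework agreement is already in place? yes; or the requirement arises from unforeseeable urgency? yes; or the procurement relates to defence or security? yes. So the procurement is a Restricted Purchase.
Under §4.5: not a Restricted Purchase (§4.4)? no; and the contracting authority is a central government body? yes; and the requirement arises from unforeseeable urgency? yes. So the procurement is not a Class-R Procurement.
Under §4.10: not an Essential Procedure (§4.8)? no; and Class-R Procurement (§4.5)? no. So the procurement is not a Tier II Tender.
Under §4.7: the services fall within the light-touch schedule? yes; and the requirement arises from unforeseeable urgency? yes. So the procurement is an Essential Purchase.
Under §4.13: the contracting authority is a central government body? yes; and the requirement has been advertised in the official gazette? no. So the procurement is not a Class-G Acquisition.
Under §4.9: Essential Purchase (§4.7)? yes; and not a Class-G Acquisition (§4.13)? yes. So the procurement is a Chargeable Procurement.
Under §4.2: not a Tier II Tender (§4.10)? yes; and Chargeable Procurement (§4.9)? yes. So the procurement is a Tier VI Procurement.

Yes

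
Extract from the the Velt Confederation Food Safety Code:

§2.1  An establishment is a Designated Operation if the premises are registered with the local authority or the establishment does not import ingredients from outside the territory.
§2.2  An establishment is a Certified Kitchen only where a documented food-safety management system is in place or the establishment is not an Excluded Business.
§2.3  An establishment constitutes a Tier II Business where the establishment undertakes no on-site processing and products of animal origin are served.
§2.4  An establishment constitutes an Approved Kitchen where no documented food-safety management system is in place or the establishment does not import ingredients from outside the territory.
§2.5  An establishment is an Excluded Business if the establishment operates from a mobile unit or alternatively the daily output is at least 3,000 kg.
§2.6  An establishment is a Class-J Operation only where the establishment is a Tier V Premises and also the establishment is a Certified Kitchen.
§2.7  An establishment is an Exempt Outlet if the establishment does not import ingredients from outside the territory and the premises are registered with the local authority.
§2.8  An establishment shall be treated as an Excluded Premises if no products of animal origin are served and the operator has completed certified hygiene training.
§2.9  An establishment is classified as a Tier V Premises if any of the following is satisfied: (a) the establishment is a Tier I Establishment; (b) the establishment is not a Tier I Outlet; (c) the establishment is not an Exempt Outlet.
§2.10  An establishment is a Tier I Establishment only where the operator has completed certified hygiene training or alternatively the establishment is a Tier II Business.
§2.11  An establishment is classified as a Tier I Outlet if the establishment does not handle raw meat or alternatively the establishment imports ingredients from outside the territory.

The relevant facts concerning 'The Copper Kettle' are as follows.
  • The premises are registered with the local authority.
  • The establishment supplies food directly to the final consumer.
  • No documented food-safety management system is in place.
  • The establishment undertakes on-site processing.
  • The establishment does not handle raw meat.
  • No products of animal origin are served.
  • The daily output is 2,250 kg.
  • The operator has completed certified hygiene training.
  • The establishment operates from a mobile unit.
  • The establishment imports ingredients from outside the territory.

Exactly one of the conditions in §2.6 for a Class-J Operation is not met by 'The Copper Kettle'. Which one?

§2.3 — Tier II Business: [the establishment undertakes no on-site processing? no] AND [products of animal origin are served? no] → not satisfied.
§2.10 — Tier I Establishment: [the operator has completed certified hygiene training? yes] OR [Tier II Business (§2.3)? no] → satisfied.
§2.11 — Tier I Outlet: [the establishment does not handle raw meat? yes] OR [the establishment imports ingredients from outside the territory? yes] → satisfied.
§2.7 — Exempt Outlet: [the establishment does not import ingredients from outside the territory? no] AND [the premises are registered with the local authority? yes] → not satisfied.
§2.9 — Tier V Premises: [Tier I Establishment (§2.10)? yes] OR [not a Tier I Outlet (§2.11)? no] OR [not an Exempt Outlet (§2.7)? yes] → satisfied.
§2.5 — Excluded Business: [the establishment operates from a mobile unit? yes] OR [daily output: 2,250 kg ≥ 3,000 kg? no] → satisfied.
§2.2 — Certified Kitchen: [a documented food-safety management system is in place? no] OR [not an Excluded Business (§2.5)? no] → not satisfied.
§2.6 — Class-J Operation: [Tier V Premises (§2.9)? yes] AND [Certified Kitchen (§2.2)? no] → not satisfied.

Certified Kitchen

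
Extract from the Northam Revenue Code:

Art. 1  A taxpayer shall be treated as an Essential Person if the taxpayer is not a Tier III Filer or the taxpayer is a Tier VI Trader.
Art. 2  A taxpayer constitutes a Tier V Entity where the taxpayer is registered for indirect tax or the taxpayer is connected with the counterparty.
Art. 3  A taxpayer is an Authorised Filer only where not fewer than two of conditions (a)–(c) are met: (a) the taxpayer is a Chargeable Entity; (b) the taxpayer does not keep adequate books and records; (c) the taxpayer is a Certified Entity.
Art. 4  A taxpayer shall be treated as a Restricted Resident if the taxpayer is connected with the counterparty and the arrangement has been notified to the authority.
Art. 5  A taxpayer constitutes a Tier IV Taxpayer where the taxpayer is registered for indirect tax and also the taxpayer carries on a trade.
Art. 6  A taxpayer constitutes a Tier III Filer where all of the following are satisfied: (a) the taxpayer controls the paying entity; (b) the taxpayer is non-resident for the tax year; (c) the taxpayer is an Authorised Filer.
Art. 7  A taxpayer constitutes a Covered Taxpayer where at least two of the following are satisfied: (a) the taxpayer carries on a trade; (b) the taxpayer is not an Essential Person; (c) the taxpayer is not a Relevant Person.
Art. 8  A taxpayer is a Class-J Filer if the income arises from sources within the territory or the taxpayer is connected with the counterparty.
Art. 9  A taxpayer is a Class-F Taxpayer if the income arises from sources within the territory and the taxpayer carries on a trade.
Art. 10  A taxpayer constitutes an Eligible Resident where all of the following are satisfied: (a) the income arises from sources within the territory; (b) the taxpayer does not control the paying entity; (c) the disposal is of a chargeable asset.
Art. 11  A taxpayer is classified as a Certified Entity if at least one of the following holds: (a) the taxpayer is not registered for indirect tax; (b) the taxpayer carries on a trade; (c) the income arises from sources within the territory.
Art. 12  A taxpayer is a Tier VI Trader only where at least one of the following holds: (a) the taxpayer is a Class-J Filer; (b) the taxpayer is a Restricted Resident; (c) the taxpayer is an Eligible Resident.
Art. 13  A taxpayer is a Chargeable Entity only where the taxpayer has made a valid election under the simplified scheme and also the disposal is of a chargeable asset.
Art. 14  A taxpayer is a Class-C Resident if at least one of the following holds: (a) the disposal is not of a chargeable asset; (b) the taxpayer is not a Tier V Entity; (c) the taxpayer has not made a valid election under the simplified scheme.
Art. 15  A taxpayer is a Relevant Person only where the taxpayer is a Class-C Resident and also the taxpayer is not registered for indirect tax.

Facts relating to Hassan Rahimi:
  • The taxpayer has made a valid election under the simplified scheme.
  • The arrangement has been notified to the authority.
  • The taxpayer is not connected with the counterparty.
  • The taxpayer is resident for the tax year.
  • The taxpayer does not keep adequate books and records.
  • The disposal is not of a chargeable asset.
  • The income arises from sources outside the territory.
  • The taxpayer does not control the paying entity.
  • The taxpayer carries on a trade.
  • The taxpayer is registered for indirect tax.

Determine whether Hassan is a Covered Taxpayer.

Under article 13: the taxpayer has made a valid election under the simplified scheme? yes; and the disposal is of a chargeable asset? no. So the taxpayer is not a Chargeable Entity.
Under article 11: the taxpayer is not registered for indirect tax? no; or the taxpayer carries on a trade? yes; or the income arises from sources within the territory? no. So the taxpayer is a Certified Entity.
Under article 3: Chargeable Entity (article 13)? no; the taxpayer does not keep adequate books and records? yes; Certified Entity (article 11)? yes — 2 of 3 hold (need ≥2) → satisfied.
Under article 6: the taxpayer controls the paying entity? no; and the taxpayer is non-resident for the tax year? no; and Authorised Filer (article 3)? yes. So the taxpayer is not a Tier III Filer.
Under article 8: the income arises from sources within the territory? no; or the taxpayer is connected with the counterparty? no. So the taxpayer is not a Class-J Filer.
Under article 4: the taxpayer is connected with the counterparty? no; and the arrangement has been notified to the authority? yes. So the taxpayer is not a Restricted Resident.
Under article 10: the income arises from sources within the territory? no; and the taxpayer does not control the paying entity? yes; and the disposal is of a chargeable asset? no. So the taxpayer is not an Eligible Resident.
Under article 12: Class-J Filer (article 8)? no; or Restricted Resident (article 4)? no; or Eligible Resident (article 10)? no. So the taxpayer is not a Tier VI Trader.
Under article 1: not a Tier III Filer (article 6)? yes; or Tier VI Trader (article 12)? no. So the taxpayer is an Essential Person.
Under article 2: the taxpayer is registered for indirect tax? yes; or the taxpayer is connected with the counterparty? no. So the taxpayer is a Tier V Entity.
Under article 14: the disposal is not of a chargeable asset? yes; or not a Tier V Entity (article 2)? no; or the taxpayer has not made a valid election under the simplified scheme? no. So the taxpayer is a Class-C Resident.
Under article 15: Class-C Resident (article 14)? yes; and the taxpayer is not registered for indirect tax? no. So the taxpayer is not a Relevant Person.
Under article 7: the taxpayer carries on a trade? yes; not an Essential Person (article 1)? no; not a Relevant Person (article 15)? yes — 2 of 3 hold (need ≥2) → satisfied.

Yes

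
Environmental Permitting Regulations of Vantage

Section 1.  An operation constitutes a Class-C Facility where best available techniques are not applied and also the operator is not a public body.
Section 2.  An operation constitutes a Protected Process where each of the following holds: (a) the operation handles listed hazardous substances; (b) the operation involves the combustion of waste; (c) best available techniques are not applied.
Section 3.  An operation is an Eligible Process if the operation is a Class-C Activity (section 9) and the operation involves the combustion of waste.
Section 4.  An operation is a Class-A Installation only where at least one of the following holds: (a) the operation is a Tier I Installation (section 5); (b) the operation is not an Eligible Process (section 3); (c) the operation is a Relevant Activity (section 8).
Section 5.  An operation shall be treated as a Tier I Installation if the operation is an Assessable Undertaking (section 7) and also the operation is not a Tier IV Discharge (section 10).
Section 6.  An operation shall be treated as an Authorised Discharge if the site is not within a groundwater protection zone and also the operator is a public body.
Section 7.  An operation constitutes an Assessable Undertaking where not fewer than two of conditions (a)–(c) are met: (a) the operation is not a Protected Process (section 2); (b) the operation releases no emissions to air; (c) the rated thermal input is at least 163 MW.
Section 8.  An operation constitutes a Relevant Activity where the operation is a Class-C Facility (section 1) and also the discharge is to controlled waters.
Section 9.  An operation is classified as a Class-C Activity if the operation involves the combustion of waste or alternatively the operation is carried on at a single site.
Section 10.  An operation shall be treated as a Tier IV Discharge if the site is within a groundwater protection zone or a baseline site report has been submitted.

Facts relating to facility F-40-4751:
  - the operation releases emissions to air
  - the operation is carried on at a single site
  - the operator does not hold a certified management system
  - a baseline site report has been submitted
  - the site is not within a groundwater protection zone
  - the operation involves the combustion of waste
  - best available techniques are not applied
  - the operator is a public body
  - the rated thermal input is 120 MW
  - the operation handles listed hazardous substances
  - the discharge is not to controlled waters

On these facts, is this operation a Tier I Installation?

No

Under section 2: the operation handles listed hazardous substances? yes; and the operation involves the combustion of waste? yes; and best available techniques are not applied? yes. So the operation is a Protected Process.
Under section 7: not a Protected Process (section 2)? no; the operation releases no emissions to air? no; rated thermal input: 120 MW ≥ 163 MW? no — 0 of 3 hold (need ≥2) → not satisfied.
Under section 10: the site is within a groundwater protection zone? no; or a baseline site report has been submitted? yes. So the operation is a Tier IV Discharge.
Under section 5: Assessable Undertaking (section 7)? no; and not a Tier IV Discharge (section 10)? no. So the operation is not a Tier I Installation.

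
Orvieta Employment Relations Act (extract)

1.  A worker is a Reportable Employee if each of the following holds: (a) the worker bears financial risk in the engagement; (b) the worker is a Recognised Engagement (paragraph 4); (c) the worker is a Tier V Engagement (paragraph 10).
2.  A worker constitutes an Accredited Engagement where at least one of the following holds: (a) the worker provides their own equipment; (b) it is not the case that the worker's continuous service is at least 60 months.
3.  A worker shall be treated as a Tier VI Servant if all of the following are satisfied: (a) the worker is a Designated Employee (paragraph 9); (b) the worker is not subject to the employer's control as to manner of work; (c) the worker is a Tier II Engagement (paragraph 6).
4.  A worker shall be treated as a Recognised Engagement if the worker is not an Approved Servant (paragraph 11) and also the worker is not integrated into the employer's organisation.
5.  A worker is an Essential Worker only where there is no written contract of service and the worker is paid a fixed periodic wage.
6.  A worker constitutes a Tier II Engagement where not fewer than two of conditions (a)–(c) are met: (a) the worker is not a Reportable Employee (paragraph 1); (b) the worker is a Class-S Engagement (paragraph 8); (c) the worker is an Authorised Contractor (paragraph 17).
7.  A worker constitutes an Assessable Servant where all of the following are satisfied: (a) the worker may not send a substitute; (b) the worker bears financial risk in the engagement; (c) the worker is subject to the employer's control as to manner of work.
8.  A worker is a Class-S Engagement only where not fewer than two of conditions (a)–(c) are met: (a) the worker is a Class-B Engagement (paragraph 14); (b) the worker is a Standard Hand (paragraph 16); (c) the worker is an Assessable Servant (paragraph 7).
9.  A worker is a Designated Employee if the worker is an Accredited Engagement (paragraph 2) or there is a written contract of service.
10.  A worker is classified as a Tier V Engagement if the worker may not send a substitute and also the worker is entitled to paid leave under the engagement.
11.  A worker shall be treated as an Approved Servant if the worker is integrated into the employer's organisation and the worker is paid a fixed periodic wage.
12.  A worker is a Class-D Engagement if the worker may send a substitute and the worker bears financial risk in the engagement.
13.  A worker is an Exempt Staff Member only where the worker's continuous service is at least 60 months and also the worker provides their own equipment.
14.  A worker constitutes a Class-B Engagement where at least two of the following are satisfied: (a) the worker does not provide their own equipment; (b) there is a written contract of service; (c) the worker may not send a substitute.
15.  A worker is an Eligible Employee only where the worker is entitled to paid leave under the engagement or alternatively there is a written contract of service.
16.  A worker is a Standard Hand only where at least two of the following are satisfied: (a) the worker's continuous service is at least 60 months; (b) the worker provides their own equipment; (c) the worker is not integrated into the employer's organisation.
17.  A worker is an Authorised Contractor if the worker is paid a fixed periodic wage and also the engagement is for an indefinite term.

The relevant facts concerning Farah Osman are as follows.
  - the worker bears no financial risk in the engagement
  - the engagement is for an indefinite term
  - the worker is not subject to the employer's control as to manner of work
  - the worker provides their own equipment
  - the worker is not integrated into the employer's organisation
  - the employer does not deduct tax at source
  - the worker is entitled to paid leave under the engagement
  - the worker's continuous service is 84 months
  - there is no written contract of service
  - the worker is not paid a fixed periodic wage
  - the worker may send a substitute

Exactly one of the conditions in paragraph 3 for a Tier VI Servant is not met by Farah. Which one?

Tier II Engagement

paragraph 2 — Accredited Engagement: [the worker provides their own equipment? yes] OR [worker's continuous service: 84 months ≥ 60 months? yes, so negated condition no] → satisfied.
paragraph 9 — Designated Employee: [Accredited Engagement (paragraph 2)? yes] OR [there is a written contract of service? no] → satisfied.
paragraph 11 — Approved Servant: [the worker is integrated into the employer's organisation? no] AND [the worker is paid a fixed periodic wage? no] → not satisfied.
paragraph 4 — Recognised Engagement: [not an Approved Servant (paragraph 11)? yes] AND [the worker is not integrated into the employer's organisation? yes] → satisfied.
paragraph 10 — Tier V Engagement: [the worker may not send a substitute? no] AND [the worker is entitled to paid leave under the engagement? yes] → not satisfied.
paragraph 1 — Reportable Employee: [the worker bears financial risk in the engagement? no] AND [Recognised Engagement (paragraph 4)? yes] AND [Tier V Engagement (paragraph 10)? no] → not satisfied.
paragraph 14 — Class-B Engagement: the worker does not provide their own equipment? no; there is a written contract of service? no; the worker may not send a substitute? no — 0 of 3 hold (need ≥2) → not satisfied.
paragraph 16 — Standard Hand: worker's continuous service: 84 months ≥ 60 months? yes; the worker provides their own equipment? yes; the worker is not integrated into the employer's organisation? yes — 3 of 3 hold (need ≥2) → satisfied.
paragraph 7 — Assessable Servant: [the worker may not send a substitute? no] AND [the worker bears financial risk in the engagement? no] AND [the worker is subject to the employer's control as to manner of work? no] → not satisfied.
paragraph 8 — Class-S Engagement: Class-B Engagement (paragraph 14)? no; Standard Hand (paragraph 16)? yes; Assessable Servant (paragraph 7)? no — 1 of 3 hold (need ≥2) → not satisfied.
paragraph 17 — Authorised Contractor: [the worker is paid a fixed periodic wage? no] AND [the engagement is for an indefinite term? yes] → not satisfied.
paragraph 6 — Tier II Engagement: not a Reportable Employee (paragraph 1)? yes; Class-S Engagement (paragraph 8)? no; Authorised Contractor (paragraph 17)? no — 1 of 3 hold (need ≥2) → not satisfied.
paragraph 3 — Tier VI Servant: [Designated Employee (paragraph 9)? yes] AND [the worker is not subject to the employer's control as to manner of work? yes] AND [Tier II Engagement (paragraph 6)? no] → not satisfied.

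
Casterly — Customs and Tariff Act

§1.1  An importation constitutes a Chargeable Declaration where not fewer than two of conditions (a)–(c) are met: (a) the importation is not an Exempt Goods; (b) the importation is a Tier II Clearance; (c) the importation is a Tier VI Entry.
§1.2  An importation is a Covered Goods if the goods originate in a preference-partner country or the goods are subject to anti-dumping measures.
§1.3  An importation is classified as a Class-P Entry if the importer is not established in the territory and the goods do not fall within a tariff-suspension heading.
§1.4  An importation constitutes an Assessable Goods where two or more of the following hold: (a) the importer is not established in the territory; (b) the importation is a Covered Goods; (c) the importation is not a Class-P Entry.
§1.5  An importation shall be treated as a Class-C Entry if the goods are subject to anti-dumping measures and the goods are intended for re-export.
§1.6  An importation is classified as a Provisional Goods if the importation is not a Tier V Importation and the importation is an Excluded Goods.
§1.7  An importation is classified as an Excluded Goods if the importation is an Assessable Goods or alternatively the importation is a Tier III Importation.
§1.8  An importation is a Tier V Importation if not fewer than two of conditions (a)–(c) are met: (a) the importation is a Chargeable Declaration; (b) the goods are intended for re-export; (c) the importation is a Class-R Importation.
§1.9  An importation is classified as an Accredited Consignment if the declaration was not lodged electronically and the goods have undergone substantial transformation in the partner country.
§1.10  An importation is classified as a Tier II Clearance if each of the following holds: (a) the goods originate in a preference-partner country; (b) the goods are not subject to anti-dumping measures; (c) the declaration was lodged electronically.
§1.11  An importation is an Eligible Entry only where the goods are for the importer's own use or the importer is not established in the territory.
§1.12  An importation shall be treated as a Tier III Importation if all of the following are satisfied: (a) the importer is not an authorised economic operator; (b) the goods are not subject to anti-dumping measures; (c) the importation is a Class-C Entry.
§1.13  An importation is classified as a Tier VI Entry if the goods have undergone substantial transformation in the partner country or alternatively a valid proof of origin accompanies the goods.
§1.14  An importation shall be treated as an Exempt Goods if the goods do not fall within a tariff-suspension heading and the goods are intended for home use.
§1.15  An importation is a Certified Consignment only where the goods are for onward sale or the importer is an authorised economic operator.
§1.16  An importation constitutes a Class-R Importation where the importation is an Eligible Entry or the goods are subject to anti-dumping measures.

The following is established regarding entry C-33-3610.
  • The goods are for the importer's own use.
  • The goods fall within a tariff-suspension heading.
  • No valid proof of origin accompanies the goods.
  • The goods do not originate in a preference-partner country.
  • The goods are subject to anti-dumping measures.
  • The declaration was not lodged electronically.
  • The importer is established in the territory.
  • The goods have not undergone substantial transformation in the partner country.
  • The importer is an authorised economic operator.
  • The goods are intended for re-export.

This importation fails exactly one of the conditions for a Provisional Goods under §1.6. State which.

Tier V Importation

§1.14 — Exempt Goods: [the goods do not fall within a tariff-suspension heading? no] AND [the goods are intended for home use? no] → not satisfied.
§1.10 — Tier II Clearance: [the goods originate in a preference-partner country? no] AND [the goods are not subject to anti-dumping measures? no] AND [the declaration was lodged electronically? no] → not satisfied.
§1.13 — Tier VI Entry: [the goods have undergone substantial transformation in the partner country? no] OR [a valid proof of origin accompanies the goods? no] → not satisfied.
§1.1 — Chargeable Declaration: not an Exempt Goods (§1.14)? yes; Tier II Clearance (§1.10)? no; Tier VI Entry (§1.13)? no — 1 of 3 hold (need ≥2) → not satisfied.
§1.11 — Eligible Entry: [the goods are for the importer's own use? yes] OR [the importer is not established in the territory? no] → satisfied.
§1.16 — Class-R Importation: [Eligible Entry (§1.11)? yes] OR [the goods are subject to anti-dumping measures? yes] → satisfied.
§1.8 — Tier V Importation: Chargeable Declaration (§1.1)? no; the goods are intended for re-export? yes; Class-R Importation (§1.16)? yes — 2 of 3 hold (need ≥2) → satisfied.
§1.2 — Covered Goods: [the goods originate in a preference-partner country? no] OR [the goods are subject to anti-dumping measures? yes] → satisfied.
§1.3 — Class-P Entry: [the importer is not established in the territory? no] AND [the goods do not fall within a tariff-suspension heading? no] → not satisfied.
§1.4 — Assessable Goods: the importer is not established in the territory? no; Covered Goods (§1.2)? yes; not a Class-P Entry (§1.3)? yes — 2 of 3 hold (need ≥2) → satisfied.
§1.5 — Class-C Entry: [the goods are subject to anti-dumping measures? yes] AND [the goods are intended for re-export? yes] → satisfied.
§1.12 — Tier III Importation: [the importer is not an authorised economic operator? no] AND [the goods are not subject to anti-dumping measures? no] AND [Class-C Entry (§1.5)? yes] → not satisfied.
§1.7 — Excluded Goods: [Assessable Goods (§1.4)? yes] OR [Tier III Importation (§1.12)? no] → satisfied.
§1.6 — Provisional Goods: [not a Tier V Importation (§1.8)? no] AND [Excluded Goods (§1.7)? yes] → not satisfied.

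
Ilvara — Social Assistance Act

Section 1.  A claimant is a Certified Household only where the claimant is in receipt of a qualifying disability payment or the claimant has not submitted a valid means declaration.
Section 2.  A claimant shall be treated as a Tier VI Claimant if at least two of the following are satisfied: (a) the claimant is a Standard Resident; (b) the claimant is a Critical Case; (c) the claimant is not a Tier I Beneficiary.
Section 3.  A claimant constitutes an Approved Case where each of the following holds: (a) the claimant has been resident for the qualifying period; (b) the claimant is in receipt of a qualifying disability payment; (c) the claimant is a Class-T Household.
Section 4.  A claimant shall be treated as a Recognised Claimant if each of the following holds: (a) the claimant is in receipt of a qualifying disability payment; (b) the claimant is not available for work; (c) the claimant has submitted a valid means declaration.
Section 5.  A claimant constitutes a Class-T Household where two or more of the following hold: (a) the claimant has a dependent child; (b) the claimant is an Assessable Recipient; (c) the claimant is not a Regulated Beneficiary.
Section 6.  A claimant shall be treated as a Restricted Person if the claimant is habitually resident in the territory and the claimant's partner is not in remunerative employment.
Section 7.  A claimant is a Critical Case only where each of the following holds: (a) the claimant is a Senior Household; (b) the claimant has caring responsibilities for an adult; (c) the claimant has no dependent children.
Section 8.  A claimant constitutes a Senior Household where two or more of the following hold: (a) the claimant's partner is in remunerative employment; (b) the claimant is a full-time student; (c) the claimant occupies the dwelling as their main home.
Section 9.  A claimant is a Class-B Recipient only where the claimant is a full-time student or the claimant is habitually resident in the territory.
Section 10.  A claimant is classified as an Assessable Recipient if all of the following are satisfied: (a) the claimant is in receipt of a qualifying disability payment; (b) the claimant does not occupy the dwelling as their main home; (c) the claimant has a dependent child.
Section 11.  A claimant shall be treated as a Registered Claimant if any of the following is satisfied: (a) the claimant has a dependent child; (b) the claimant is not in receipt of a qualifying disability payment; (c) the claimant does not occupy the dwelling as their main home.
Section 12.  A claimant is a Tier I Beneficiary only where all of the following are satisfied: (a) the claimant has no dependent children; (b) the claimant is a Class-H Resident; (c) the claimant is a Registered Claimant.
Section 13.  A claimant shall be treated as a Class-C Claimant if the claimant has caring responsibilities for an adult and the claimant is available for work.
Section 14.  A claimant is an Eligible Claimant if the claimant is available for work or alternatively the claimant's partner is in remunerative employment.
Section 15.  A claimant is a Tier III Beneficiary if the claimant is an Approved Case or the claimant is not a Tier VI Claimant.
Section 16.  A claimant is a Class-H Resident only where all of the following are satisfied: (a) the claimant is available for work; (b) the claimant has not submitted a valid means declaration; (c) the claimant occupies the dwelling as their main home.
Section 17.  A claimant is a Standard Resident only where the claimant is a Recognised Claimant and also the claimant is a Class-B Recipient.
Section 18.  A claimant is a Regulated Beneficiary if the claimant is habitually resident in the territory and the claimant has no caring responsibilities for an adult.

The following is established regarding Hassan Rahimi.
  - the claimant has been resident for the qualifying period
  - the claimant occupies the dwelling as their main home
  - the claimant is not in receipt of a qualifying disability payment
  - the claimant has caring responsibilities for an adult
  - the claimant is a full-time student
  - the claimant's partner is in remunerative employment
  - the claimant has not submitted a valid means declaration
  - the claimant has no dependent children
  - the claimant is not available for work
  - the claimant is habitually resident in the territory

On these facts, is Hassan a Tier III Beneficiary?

No

Under section 10: the claimant is in receipt of a qualifying disability payment? no; and the claimant does not occupy the dwelling as their main home? no; and the claimant has a dependent child? no. So the claimant is not an Assessable Recipient.
Under section 18: the claimant is habitually resident in the territory? yes; and the claimant has no caring responsibilities for an adult? no. So the claimant is not a Regulated Beneficiary.
Under section 5: the claimant has a dependent child? no; Assessable Recipient (section 10)? no; not a Regulated Beneficiary (section 18)? yes — 1 of 3 hold (need ≥2) → not satisfied.
Under section 3: the claimant has been resident for the qualifying period? yes; and the claimant is in receipt of a qualifying disability payment? no; and Class-T Household (section 5)? no. So the claimant is not an Approved Case.
Under section 4: the claimant is in receipt of a qualifying disability payment? no; and the claimant is not available for work? yes; and the claimant has submitted a valid means declaration? no. So the claimant is not a Recognised Claimant.
Under section 9: the claimant is a full-time student? yes; or the claimant is habitually resident in the territory? yes. So the claimant is a Class-B Recipient.
Under section 17: Recognised Claimant (section 4)? no; and Class-B Recipient (section 9)? yes. So the claimant is not a Standard Resident.
Under section 8: the claimant's partner is in remunerative employment? yes; the claimant is a full-time student? yes; the claimant occupies the dwelling as their main home? yes — 3 of 3 hold (need ≥2) → satisfied.
Under section 7: Senior Household (section 8)? yes; and the claimant has caring responsibilities for an adult? yes; and the claimant has no dependent children? yes. So the claimant is a Critical Case.
Under section 16: the claimant is available for work? no; and the claimant has not submitted a valid means declaration? yes; and the claimant occupies the dwelling as their main home? yes. So the claimant is not a Class-H Resident.
Under section 11: the claimant has a dependent child? no; or the claimant is not in receipt of a qualifying disability payment? yes; or the claimant does not occupy the dwelling as their main home? no. So the claimant is a Registered Claimant.
Under section 12: the claimant has no dependent children? yes; and Class-H Resident (section 16)? no; and Registered Claimant (section 11)? yes. So the claimant is not a Tier I Beneficiary.
Under section 2: Standard Resident (section 17)? no; Critical Case (section 7)? yes; not a Tier I Beneficiary (section 12)? yes — 2 of 3 hold (need ≥2) → satisfied.
Under section 15: Approved Case (section 3)? no; or not a Tier VI Claimant (section 2)? no. So the claimant is not a Tier III Beneficiary.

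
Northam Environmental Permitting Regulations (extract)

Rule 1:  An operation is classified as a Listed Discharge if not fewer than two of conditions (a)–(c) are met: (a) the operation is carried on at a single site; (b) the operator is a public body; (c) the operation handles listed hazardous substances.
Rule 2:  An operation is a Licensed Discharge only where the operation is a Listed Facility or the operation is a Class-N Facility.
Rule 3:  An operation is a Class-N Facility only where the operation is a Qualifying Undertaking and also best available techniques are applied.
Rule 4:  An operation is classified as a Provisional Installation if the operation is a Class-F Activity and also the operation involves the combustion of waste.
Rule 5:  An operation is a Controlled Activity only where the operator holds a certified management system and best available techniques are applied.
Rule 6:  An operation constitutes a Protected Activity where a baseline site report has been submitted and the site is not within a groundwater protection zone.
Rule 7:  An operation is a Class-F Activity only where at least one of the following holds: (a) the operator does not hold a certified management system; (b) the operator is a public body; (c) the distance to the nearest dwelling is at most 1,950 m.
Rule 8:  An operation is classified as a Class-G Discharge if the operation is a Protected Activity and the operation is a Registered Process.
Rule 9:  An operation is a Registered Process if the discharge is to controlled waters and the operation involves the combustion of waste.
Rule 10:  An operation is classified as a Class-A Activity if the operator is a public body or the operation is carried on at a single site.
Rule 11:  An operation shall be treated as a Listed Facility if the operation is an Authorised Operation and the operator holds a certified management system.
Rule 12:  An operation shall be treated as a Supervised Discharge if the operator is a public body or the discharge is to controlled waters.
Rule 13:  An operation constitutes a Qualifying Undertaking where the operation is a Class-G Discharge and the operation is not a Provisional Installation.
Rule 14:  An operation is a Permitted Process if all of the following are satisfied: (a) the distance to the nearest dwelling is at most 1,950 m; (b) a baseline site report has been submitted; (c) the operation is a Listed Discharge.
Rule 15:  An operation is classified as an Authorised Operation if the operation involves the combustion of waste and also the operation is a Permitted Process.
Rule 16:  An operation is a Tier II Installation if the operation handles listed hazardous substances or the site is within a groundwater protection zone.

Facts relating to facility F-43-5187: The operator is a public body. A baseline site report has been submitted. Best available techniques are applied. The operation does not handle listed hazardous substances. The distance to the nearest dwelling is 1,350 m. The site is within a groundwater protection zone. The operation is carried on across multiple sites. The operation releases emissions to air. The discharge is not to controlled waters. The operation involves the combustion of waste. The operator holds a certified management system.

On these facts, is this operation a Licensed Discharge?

rule 1 — Listed Discharge: the operation is carried on at a single site? no; the operator is a public body? yes; the operation handles listed hazardous substances? no — 1 of 3 hold (need ≥2) → not satisfied.
rule 14 — Permitted Process: [distance to the nearest dwelling: 1,350 m ≤ 1,950 m? yes] AND [a baseline site report has been submitted? yes] AND [Listed Discharge (rule 1)? no] → not satisfied.
rule 15 — Authorised Operation: [the operation involves the combustion of waste? yes] AND [Permitted Process (rule 14)? no] → not satisfied.
rule 11 — Listed Facility: [Authorised Operation (rule 15)? no] AND [the operator holds a certified management system? yes] → not satisfied.
rule 6 — Protected Activity: [a baseline site report has been submitted? yes] AND [the site is not within a groundwater protection zone? no] → not satisfied.
rule 9 — Registered Process: [the discharge is to controlled waters? no] AND [the operation involves the combustion of waste? yes] → not satisfied.
rule 8 — Class-G Discharge: [Protected Activity (rule 6)? no] AND [Registered Process (rule 9)? no] → not satisfied.
rule 7 — Class-F Activity: [the operator does not hold a certified management system? no] OR [the operator is a public body? yes] OR [distance to the nearest dwelling: 1,350 m ≤ 1,950 m? yes] → satisfied.
rule 4 — Provisional Installation: [Class-F Activity (rule 7)? yes] AND [the operation involves the combustion of waste? yes] → satisfied.
rule 13 — Qualifying Undertaking: [Class-G Discharge (rule 8)? no] AND [not a Provisional Installation (rule 4)? no] → not satisfied.
rule 3 — Class-N Facility: [Qualifying Undertaking (rule 13)? no] AND [best available techniques are applied? yes] → not satisfied.
rule 2 — Licensed Discharge: [Listed Facility (rule 11)? no] OR [Class-N Facility (rule 3)? no] → not satisfied.

No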